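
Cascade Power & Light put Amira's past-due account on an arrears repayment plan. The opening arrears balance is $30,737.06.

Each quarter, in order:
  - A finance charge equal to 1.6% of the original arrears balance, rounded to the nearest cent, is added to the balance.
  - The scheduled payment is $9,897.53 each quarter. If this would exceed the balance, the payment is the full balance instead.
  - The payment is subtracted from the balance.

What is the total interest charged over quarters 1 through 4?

Quarter 1: $30,737.06 +$491.79 interest = $31,228.85; pay $9,897.53 → $21,331.32
Quarter 2: $21,331.32 +$491.79 interest = $21,823.11; pay $9,897.53 → $11,925.58
Quarter 3: $11,925.58 +$491.79 interest = $12,417.37; pay $9,897.53 → $2,519.84
Quarter 4: $2,519.84 +$491.79 interest = $3,011.63; pay $3,011.63 → $0.00
Total interest: $491.79 + $491.79 + $491.79 + $491.79 = $1,967.16

$1,967.16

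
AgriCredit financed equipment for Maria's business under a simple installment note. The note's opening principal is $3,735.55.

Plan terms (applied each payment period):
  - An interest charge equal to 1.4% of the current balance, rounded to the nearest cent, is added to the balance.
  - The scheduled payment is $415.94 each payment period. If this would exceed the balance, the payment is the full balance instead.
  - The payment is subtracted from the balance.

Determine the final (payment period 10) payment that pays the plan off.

$277.21

Payment period 1: opening $3,735.55; interest $52.30 → $3,787.85; payment $415.94; balance $3,371.91
Payment period 2: opening $3,371.91; interest $47.21 → $3,419.12; payment $415.94; balance $3,003.18
Payment period 3: opening $3,003.18; interest $42.04 → $3,045.22; payment $415.94; balance $2,629.28
Payment period 4: opening $2,629.28; interest $36.81 → $2,666.09; payment $415.94; balance $2,250.15
Payment period 5: opening $2,250.15; interest $31.50 → $2,281.65; payment $415.94; balance $1,865.71
Payment period 6: opening $1,865.71; interest $26.12 → $1,891.83; payment $415.94; balance $1,475.89
Payment period 7: opening $1,475.89; interest $20.66 → $1,496.55; payment $415.94; balance $1,080.61
Payment period 8: opening $1,080.61; interest $15.13 → $1,095.74; payment $415.94; balance $679.80
Payment period 9: opening $679.80; interest $9.52 → $689.32; payment $415.94; balance $273.38
Payment period 10: opening $273.38; interest $3.83 → $277.21; payment $277.21; balance $0.00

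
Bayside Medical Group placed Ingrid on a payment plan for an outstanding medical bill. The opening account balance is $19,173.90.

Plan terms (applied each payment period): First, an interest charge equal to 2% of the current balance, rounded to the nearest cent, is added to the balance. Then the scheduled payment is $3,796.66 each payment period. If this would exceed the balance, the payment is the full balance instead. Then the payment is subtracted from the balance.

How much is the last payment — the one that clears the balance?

$1,439.79

Payment period 1: $19,173.90 +$383.48 interest = $19,557.38; pay $3,796.66 → $15,760.72
Payment period 2: $15,760.72 +$315.21 interest = $16,075.93; pay $3,796.66 → $12,279.27
Payment period 3: $12,279.27 +$245.59 interest = $12,524.86; pay $3,796.66 → $8,728.20
Payment period 4: $8,728.20 +$174.56 interest = $8,902.76; pay $3,796.66 → $5,106.10
Payment period 5: $5,106.10 +$102.12 interest = $5,208.22; pay $3,796.66 → $1,411.56
Payment period 6: $1,411.56 +$28.23 interest = $1,439.79; pay $1,439.79 → $0.00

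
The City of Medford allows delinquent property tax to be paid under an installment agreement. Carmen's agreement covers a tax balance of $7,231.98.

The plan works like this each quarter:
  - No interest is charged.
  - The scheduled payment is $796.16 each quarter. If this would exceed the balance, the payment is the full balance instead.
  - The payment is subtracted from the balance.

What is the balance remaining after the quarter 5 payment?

$3,251.18

Quarter 1: $7,231.98 − $796.16 → $6,435.82
Quarter 2: $6,435.82 − $796.16 → $5,639.66
Quarter 3: $5,639.66 − $796.16 → $4,843.50
Quarter 4: $4,843.50 − $796.16 → $4,047.34
Quarter 5: $4,047.34 − $796.16 → $3,251.18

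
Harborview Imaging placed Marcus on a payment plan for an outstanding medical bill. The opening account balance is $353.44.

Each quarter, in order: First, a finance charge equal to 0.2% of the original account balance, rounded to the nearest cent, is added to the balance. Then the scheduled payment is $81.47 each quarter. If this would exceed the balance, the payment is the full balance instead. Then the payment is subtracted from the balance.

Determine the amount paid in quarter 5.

$31.11

# | Opening | Interest | Payment | End bal
1 | $353.44 | $0.71 | $81.47 | $272.68
2 | $272.68 | $0.71 | $81.47 | $191.92
3 | $191.92 | $0.71 | $81.47 | $111.16
4 | $111.16 | $0.71 | $81.47 | $30.40
5 | $30.40 | $0.71 | $31.11 | $0.00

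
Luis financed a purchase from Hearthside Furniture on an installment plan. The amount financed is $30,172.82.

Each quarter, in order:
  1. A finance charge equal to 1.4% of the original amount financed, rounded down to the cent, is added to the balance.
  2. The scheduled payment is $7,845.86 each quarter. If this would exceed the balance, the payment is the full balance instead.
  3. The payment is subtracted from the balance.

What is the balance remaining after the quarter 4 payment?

Quarter 1: $30,172.82 +$422.41 interest = $30,595.23; pay $7,845.86 → $22,749.37
Quarter 2: $22,749.37 +$422.41 interest = $23,171.78; pay $7,845.86 → $15,325.92
Quarter 3: $15,325.92 +$422.41 interest = $15,748.33; pay $7,845.86 → $7,902.47
Quarter 4: $7,902.47 +$422.41 interest = $8,324.88; pay $7,845.86 → $479.02

$479.02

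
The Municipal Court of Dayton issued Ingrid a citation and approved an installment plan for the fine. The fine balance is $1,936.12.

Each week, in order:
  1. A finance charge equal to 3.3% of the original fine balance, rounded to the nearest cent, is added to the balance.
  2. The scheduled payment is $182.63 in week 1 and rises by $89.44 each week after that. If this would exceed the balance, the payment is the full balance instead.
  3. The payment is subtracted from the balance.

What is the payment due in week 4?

$450.95

Week 1: $1,936.12 +$63.89 interest = $2,000.01; pay $182.63 → $1,817.38
Week 2: $1,817.38 +$63.89 interest = $1,881.27; pay $272.07 → $1,609.20
Week 3: $1,609.20 +$63.89 interest = $1,673.09; pay $361.51 → $1,311.58
Week 4: $1,311.58 +$63.89 interest = $1,375.47; pay $450.95 → $924.52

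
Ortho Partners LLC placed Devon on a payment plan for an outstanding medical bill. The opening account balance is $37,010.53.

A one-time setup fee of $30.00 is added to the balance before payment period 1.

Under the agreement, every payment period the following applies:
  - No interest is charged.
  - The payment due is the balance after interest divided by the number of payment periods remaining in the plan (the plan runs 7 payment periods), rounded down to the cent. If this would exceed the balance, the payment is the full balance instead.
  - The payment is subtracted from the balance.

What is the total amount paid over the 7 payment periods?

Payment period 1: opening $37,040.53; payment $5,291.50; balance $31,749.03
Payment period 2: opening $31,749.03; payment $5,291.50; balance $26,457.53
Payment period 3: opening $26,457.53; payment $5,291.50; balance $21,166.03
Payment period 4: opening $21,166.03; payment $5,291.50; balance $15,874.53
Payment period 5: opening $15,874.53; payment $5,291.51; balance $10,583.02
Payment period 6: opening $10,583.02; payment $5,291.51; balance $5,291.51
Payment period 7: opening $5,291.51; payment $5,291.51; balance $0.00
Total paid: $37,040.53

$37,040.53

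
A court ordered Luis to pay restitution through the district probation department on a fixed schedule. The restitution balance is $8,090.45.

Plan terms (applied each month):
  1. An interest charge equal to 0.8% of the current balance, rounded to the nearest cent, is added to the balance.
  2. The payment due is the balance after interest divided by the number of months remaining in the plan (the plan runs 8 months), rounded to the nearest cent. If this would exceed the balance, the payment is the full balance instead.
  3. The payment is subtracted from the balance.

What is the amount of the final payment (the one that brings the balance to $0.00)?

$1,077.86

Month 1: $8,090.45 +$64.72 interest = $8,155.17; pay $1,019.40 → $7,135.77
Month 2: $7,135.77 +$57.09 interest = $7,192.86; pay $1,027.55 → $6,165.31
Month 3: $6,165.31 +$49.32 interest = $6,214.63; pay $1,035.77 → $5,178.86
Month 4: $5,178.86 +$41.43 interest = $5,220.29; pay $1,044.06 → $4,176.23
Month 5: $4,176.23 +$33.41 interest = $4,209.64; pay $1,052.41 → $3,157.23
Month 6: $3,157.23 +$25.26 interest = $3,182.49; pay $1,060.83 → $2,121.66
Month 7: $2,121.66 +$16.97 interest = $2,138.63; pay $1,069.32 → $1,069.31
Month 8: $1,069.31 +$8.55 interest = $1,077.86; pay $1,077.86 → $0.00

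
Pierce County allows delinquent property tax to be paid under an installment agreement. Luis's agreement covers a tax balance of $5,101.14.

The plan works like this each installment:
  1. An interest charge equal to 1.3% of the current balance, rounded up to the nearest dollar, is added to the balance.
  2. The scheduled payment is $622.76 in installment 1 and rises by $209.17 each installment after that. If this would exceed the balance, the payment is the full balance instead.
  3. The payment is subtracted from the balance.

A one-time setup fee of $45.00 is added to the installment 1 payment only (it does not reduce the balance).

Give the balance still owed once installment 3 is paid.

$2,782.35

Installment 1: $5,101.14 +$67.00 interest = $5,168.14; pay $622.76 (+ $45.00 fee) → $4,545.38
Installment 2: $4,545.38 +$60.00 interest = $4,605.38; pay $831.93 → $3,773.45
Installment 3: $3,773.45 +$50.00 interest = $3,823.45; pay $1,041.10 → $2,782.35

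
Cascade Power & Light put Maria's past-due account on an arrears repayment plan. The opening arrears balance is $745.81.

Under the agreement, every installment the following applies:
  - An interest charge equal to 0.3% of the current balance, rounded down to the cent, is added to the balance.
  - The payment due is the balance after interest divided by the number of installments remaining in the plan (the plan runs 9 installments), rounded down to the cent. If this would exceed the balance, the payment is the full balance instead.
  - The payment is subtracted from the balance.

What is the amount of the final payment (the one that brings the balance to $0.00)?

$85.12

Installment 1: $745.81 +$2.23 interest = $748.04; pay $83.11 → $664.93
Installment 2: $664.93 +$1.99 interest = $666.92; pay $83.36 → $583.56
Installment 3: $583.56 +$1.75 interest = $585.31; pay $83.61 → $501.70
Installment 4: $501.70 +$1.50 interest = $503.20; pay $83.86 → $419.34
Installment 5: $419.34 +$1.25 interest = $420.59; pay $84.11 → $336.48
Installment 6: $336.48 +$1.00 interest = $337.48; pay $84.37 → $253.11
Installment 7: $253.11 +$0.75 interest = $253.86; pay $84.62 → $169.24
Installment 8: $169.24 +$0.50 interest = $169.74; pay $84.87 → $84.87
Installment 9: $84.87 +$0.25 interest = $85.12; pay $85.12 → $0.00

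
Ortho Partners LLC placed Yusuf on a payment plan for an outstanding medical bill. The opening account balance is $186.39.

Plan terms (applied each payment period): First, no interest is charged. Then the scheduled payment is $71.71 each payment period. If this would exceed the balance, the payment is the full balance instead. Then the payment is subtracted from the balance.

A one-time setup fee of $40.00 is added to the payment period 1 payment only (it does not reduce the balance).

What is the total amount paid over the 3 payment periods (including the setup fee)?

$226.39

Payment period 1: $186.39 − $71.71 (+ $40.00 fee) → $114.68
Payment period 2: $114.68 − $71.71 → $42.97
Payment period 3: $42.97 − $42.97 → $0.00
Total paid: $226.39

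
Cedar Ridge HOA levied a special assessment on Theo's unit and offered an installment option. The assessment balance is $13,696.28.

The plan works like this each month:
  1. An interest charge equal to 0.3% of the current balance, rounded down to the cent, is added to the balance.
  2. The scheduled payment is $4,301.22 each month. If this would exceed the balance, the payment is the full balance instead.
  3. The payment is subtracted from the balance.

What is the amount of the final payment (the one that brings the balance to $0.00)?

$880.11

Month 1: opening $13,696.28; interest $41.08 → $13,737.36; payment $4,301.22; balance $9,436.14
Month 2: opening $9,436.14; interest $28.30 → $9,464.44; payment $4,301.22; balance $5,163.22
Month 3: opening $5,163.22; interest $15.48 → $5,178.70; payment $4,301.22; balance $877.48
Month 4: opening $877.48; interest $2.63 → $880.11; payment $880.11; balance $0.00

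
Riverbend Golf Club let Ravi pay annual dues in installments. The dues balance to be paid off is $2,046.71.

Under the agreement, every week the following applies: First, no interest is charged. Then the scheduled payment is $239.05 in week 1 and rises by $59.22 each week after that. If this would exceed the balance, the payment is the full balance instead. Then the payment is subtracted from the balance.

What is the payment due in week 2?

$298.27

Week 1: opening $2,046.71; payment $239.05; balance $1,807.66
Week 2: opening $1,807.66; payment $298.27; balance $1,509.39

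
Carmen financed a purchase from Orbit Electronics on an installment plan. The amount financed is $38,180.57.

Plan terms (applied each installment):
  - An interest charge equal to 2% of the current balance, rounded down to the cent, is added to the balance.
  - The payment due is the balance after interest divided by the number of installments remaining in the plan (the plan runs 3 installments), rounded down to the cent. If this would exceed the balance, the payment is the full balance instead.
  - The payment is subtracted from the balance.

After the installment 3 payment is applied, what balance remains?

# | Opening | Interest | Payment | End bal
1 | $38,180.57 | $763.61 | $12,981.39 | $25,962.79
2 | $25,962.79 | $519.25 | $13,241.02 | $13,241.02
3 | $13,241.02 | $264.82 | $13,505.84 | $0.00

$0.00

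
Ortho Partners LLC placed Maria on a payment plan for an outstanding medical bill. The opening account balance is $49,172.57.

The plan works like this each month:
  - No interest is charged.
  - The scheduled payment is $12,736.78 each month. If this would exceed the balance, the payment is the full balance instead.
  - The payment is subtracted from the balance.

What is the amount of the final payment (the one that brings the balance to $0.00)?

Month 1: opening $49,172.57; payment $12,736.78; balance $36,435.79
Month 2: opening $36,435.79; payment $12,736.78; balance $23,699.01
Month 3: opening $23,699.01; payment $12,736.78; balance $10,962.23
Month 4: opening $10,962.23; payment $10,962.23; balance $0.00

$10,962.23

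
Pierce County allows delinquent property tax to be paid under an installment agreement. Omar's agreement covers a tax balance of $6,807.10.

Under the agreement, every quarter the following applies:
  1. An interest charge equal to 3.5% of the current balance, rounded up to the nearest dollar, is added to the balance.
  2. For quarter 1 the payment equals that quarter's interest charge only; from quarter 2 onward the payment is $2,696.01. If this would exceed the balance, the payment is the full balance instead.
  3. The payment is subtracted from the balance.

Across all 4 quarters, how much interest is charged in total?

$695.00

Quarter 1: opening $6,807.10; interest $239.00 → $7,046.10; payment $239.00; balance $6,807.10
Quarter 2: opening $6,807.10; interest $239.00 → $7,046.10; payment $2,696.01; balance $4,350.09
Quarter 3: opening $4,350.09; interest $153.00 → $4,503.09; payment $2,696.01; balance $1,807.08
Quarter 4: opening $1,807.08; interest $64.00 → $1,871.08; payment $1,871.08; balance $0.00
Total interest: $239.00 + $239.00 + $153.00 + $64.00 = $695.00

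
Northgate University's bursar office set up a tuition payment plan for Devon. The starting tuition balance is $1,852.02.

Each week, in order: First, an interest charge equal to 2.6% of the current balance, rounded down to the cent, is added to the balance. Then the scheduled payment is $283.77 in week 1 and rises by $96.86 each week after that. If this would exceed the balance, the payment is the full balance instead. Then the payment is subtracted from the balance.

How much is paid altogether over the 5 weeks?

$2,004.38

# | Opening | Interest | Payment | End bal
1 | $1,852.02 | $48.15 | $283.77 | $1,616.40
2 | $1,616.40 | $42.02 | $380.63 | $1,277.79
3 | $1,277.79 | $33.22 | $477.49 | $833.52
4 | $833.52 | $21.67 | $574.35 | $280.84
5 | $280.84 | $7.30 | $288.14 | $0.00
Total paid: $2,004.38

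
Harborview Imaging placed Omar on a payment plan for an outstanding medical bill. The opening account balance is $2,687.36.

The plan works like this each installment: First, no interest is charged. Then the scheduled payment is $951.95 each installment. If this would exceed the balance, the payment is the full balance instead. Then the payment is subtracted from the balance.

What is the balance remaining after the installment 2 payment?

Installment 1: $2,687.36 − $951.95 → $1,735.41
Installment 2: $1,735.41 − $951.95 → $783.46

$783.46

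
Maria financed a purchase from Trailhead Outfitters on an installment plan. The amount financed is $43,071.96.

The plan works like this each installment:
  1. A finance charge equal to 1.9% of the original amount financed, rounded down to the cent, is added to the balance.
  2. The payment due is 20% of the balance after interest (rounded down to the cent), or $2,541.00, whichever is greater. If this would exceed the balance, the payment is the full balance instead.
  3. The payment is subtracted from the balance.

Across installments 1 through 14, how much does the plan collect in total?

# | Opening | Interest | Payment | End bal
1 | $43,071.96 | $818.36 | $8,778.06 | $35,112.26
2 | $35,112.26 | $818.36 | $7,186.12 | $28,744.50
3 | $28,744.50 | $818.36 | $5,912.57 | $23,650.29
4 | $23,650.29 | $818.36 | $4,893.73 | $19,574.92
5 | $19,574.92 | $818.36 | $4,078.65 | $16,314.63
6 | $16,314.63 | $818.36 | $3,426.59 | $13,706.40
7 | $13,706.40 | $818.36 | $2,904.95 | $11,619.81
8 | $11,619.81 | $818.36 | $2,541.00 | $9,897.17
9 | $9,897.17 | $818.36 | $2,541.00 | $8,174.53
10 | $8,174.53 | $818.36 | $2,541.00 | $6,451.89
11 | $6,451.89 | $818.36 | $2,541.00 | $4,729.25
12 | $4,729.25 | $818.36 | $2,541.00 | $3,006.61
13 | $3,006.61 | $818.36 | $2,541.00 | $1,283.97
14 | $1,283.97 | $818.36 | $2,102.33 | $0.00
Total paid: $54,529.00

$54,529.00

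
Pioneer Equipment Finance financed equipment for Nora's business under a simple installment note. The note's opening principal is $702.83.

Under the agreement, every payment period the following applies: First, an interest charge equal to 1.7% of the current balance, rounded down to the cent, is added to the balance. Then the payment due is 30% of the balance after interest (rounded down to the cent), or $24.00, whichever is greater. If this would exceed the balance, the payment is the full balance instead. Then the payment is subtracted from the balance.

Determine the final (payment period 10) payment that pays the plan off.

$19.26

Payment period 1: opening $702.83; interest $11.94 → $714.77; payment $214.43; balance $500.34
Payment period 2: opening $500.34; interest $8.50 → $508.84; payment $152.65; balance $356.19
Payment period 3: opening $356.19; interest $6.05 → $362.24; payment $108.67; balance $253.57
Payment period 4: opening $253.57; interest $4.31 → $257.88; payment $77.36; balance $180.52
Payment period 5: opening $180.52; interest $3.06 → $183.58; payment $55.07; balance $128.51
Payment period 6: opening $128.51; interest $2.18 → $130.69; payment $39.20; balance $91.49
Payment period 7: opening $91.49; interest $1.55 → $93.04; payment $27.91; balance $65.13
Payment period 8: opening $65.13; interest $1.10 → $66.23; payment $24.00; balance $42.23
Payment period 9: opening $42.23; interest $0.71 → $42.94; payment $24.00; balance $18.94
Payment period 10: opening $18.94; interest $0.32 → $19.26; payment $19.26; balance $0.00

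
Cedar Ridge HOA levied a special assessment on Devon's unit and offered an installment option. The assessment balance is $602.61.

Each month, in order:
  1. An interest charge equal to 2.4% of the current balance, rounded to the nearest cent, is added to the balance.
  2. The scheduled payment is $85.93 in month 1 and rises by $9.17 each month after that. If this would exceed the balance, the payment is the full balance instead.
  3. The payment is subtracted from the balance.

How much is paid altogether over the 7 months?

$658.47

# | Opening | Interest | Payment | End bal
1 | $602.61 | $14.46 | $85.93 | $531.14
2 | $531.14 | $12.75 | $95.10 | $448.79
3 | $448.79 | $10.77 | $104.27 | $355.29
4 | $355.29 | $8.53 | $113.44 | $250.38
5 | $250.38 | $6.01 | $122.61 | $133.78
6 | $133.78 | $3.21 | $131.78 | $5.21
7 | $5.21 | $0.13 | $5.34 | $0.00
Total paid: $658.47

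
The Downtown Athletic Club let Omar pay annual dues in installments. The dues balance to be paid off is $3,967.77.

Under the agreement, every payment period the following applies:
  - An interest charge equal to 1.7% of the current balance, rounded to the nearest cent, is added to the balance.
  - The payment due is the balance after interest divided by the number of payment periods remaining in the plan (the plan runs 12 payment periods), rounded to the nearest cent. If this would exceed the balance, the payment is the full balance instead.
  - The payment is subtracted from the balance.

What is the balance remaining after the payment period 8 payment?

Payment period 1: opening $3,967.77; interest $67.45 → $4,035.22; payment $336.27; balance $3,698.95
Payment period 2: opening $3,698.95; interest $62.88 → $3,761.83; payment $341.98; balance $3,419.85
Payment period 3: opening $3,419.85; interest $58.14 → $3,477.99; payment $347.80; balance $3,130.19
Payment period 4: opening $3,130.19; interest $53.21 → $3,183.40; payment $353.71; balance $2,829.69
Payment period 5: opening $2,829.69; interest $48.10 → $2,877.79; payment $359.72; balance $2,518.07
Payment period 6: opening $2,518.07; interest $42.81 → $2,560.88; payment $365.84; balance $2,195.04
Payment period 7: opening $2,195.04; interest $37.32 → $2,232.36; payment $372.06; balance $1,860.30
Payment period 8: opening $1,860.30; interest $31.63 → $1,891.93; payment $378.39; balance $1,513.54

$1,513.54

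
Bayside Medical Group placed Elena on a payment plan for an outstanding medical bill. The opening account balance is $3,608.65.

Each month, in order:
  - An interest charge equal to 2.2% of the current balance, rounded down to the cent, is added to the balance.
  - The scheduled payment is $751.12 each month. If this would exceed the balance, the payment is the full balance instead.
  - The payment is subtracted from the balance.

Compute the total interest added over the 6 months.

$248.03

Month 1: $3,608.65 +$79.39 interest = $3,688.04; pay $751.12 → $2,936.92
Month 2: $2,936.92 +$64.61 interest = $3,001.53; pay $751.12 → $2,250.41
Month 3: $2,250.41 +$49.50 interest = $2,299.91; pay $751.12 → $1,548.79
Month 4: $1,548.79 +$34.07 interest = $1,582.86; pay $751.12 → $831.74
Month 5: $831.74 +$18.29 interest = $850.03; pay $751.12 → $98.91
Month 6: $98.91 +$2.17 interest = $101.08; pay $101.08 → $0.00
Total interest: $79.39 + $64.61 + $49.50 + $34.07 + $18.29 + $2.17 = $248.03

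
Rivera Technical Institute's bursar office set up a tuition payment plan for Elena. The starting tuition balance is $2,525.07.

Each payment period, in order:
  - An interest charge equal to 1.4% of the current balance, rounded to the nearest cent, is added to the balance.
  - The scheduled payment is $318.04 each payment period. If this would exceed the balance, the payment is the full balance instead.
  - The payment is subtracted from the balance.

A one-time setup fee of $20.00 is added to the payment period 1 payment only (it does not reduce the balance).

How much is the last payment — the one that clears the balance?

Payment period 1: opening $2,525.07; interest $35.35 → $2,560.42; payment $318.04 (+ $20.00 fee); balance $2,242.38
Payment period 2: opening $2,242.38; interest $31.39 → $2,273.77; payment $318.04; balance $1,955.73
Payment period 3: opening $1,955.73; interest $27.38 → $1,983.11; payment $318.04; balance $1,665.07
Payment period 4: opening $1,665.07; interest $23.31 → $1,688.38; payment $318.04; balance $1,370.34
Payment period 5: opening $1,370.34; interest $19.18 → $1,389.52; payment $318.04; balance $1,071.48
Payment period 6: opening $1,071.48; interest $15.00 → $1,086.48; payment $318.04; balance $768.44
Payment period 7: opening $768.44; interest $10.76 → $779.20; payment $318.04; balance $461.16
Payment period 8: opening $461.16; interest $6.46 → $467.62; payment $318.04; balance $149.58
Payment period 9: opening $149.58; interest $2.09 → $151.67; payment $151.67; balance $0.00

$151.67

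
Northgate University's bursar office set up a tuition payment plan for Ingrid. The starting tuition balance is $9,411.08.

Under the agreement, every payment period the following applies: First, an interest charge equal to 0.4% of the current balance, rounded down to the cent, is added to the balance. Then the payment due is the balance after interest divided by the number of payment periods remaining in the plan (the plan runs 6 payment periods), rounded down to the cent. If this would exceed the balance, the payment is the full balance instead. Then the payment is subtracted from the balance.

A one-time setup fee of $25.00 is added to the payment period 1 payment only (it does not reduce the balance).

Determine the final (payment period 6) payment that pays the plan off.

Payment period 1: opening $9,411.08; interest $37.64 → $9,448.72; payment $1,574.78 (+ $25.00 fee); balance $7,873.94
Payment period 2: opening $7,873.94; interest $31.49 → $7,905.43; payment $1,581.08; balance $6,324.35
Payment period 3: opening $6,324.35; interest $25.29 → $6,349.64; payment $1,587.41; balance $4,762.23
Payment period 4: opening $4,762.23; interest $19.04 → $4,781.27; payment $1,593.75; balance $3,187.52
Payment period 5: opening $3,187.52; interest $12.75 → $3,200.27; payment $1,600.13; balance $1,600.14
Payment period 6: opening $1,600.14; interest $6.40 → $1,606.54; payment $1,606.54; balance $0.00

$1,606.54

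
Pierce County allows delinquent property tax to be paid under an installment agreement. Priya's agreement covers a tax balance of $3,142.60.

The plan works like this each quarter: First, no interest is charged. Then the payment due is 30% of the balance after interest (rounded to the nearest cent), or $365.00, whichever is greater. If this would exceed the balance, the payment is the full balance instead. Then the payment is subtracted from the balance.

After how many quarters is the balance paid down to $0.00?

6

# | Opening | Payment | End bal
1 | $3,142.60 | $942.78 | $2,199.82
2 | $2,199.82 | $659.95 | $1,539.87
3 | $1,539.87 | $461.96 | $1,077.91
4 | $1,077.91 | $365.00 | $712.91
5 | $712.91 | $365.00 | $347.91
6 | $347.91 | $347.91 | $0.00
Balance reaches $0.00 in quarter 6.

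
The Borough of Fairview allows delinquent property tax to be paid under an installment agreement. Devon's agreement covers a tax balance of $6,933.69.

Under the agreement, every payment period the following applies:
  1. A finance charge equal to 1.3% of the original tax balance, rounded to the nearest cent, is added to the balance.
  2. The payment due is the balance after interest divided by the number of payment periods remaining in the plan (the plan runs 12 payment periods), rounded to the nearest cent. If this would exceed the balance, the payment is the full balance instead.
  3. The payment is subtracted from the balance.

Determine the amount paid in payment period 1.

$585.32

# | Opening | Interest | Payment | End bal
1 | $6,933.69 | $90.14 | $585.32 | $6,438.51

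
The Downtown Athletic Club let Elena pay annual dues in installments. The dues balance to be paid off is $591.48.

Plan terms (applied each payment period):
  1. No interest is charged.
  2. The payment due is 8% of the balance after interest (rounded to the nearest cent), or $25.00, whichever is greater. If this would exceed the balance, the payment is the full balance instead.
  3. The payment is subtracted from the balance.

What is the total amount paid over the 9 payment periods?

$312.93

Payment period 1: $591.48 − $47.32 → $544.16
Payment period 2: $544.16 − $43.53 → $500.63
Payment period 3: $500.63 − $40.05 → $460.58
Payment period 4: $460.58 − $36.85 → $423.73
Payment period 5: $423.73 − $33.90 → $389.83
Payment period 6: $389.83 − $31.19 → $358.64
Payment period 7: $358.64 − $28.69 → $329.95
Payment period 8: $329.95 − $26.40 → $303.55
Payment period 9: $303.55 − $25.00 → $278.55
Total paid: $312.93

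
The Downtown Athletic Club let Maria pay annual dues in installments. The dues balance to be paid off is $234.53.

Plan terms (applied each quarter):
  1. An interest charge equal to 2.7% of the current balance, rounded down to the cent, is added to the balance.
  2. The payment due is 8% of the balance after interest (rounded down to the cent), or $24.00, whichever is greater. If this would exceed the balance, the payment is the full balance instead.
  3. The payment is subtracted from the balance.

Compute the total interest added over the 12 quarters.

$41.42

# | Opening | Interest | Payment | End bal
1 | $234.53 | $6.33 | $24.00 | $216.86
2 | $216.86 | $5.85 | $24.00 | $198.71
3 | $198.71 | $5.36 | $24.00 | $180.07
4 | $180.07 | $4.86 | $24.00 | $160.93
5 | $160.93 | $4.34 | $24.00 | $141.27
6 | $141.27 | $3.81 | $24.00 | $121.08
7 | $121.08 | $3.26 | $24.00 | $100.34
8 | $100.34 | $2.70 | $24.00 | $79.04
9 | $79.04 | $2.13 | $24.00 | $57.17
10 | $57.17 | $1.54 | $24.00 | $34.71
11 | $34.71 | $0.93 | $24.00 | $11.64
12 | $11.64 | $0.31 | $11.95 | $0.00
Total interest: $6.33 + $5.85 + $5.36 + $4.86 + $4.34 + $3.81 + $3.26 + $2.70 + $2.13 + $1.54 + $0.93 + $0.31 = $41.42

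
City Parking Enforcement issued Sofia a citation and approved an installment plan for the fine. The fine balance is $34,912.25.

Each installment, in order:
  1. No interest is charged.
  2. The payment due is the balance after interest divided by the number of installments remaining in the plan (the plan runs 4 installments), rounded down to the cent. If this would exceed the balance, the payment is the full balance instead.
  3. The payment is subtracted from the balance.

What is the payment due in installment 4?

Installment 1: $34,912.25 − $8,728.06 → $26,184.19
Installment 2: $26,184.19 − $8,728.06 → $17,456.13
Installment 3: $17,456.13 − $8,728.06 → $8,728.07
Installment 4: $8,728.07 − $8,728.07 → $0.00

$8,728.07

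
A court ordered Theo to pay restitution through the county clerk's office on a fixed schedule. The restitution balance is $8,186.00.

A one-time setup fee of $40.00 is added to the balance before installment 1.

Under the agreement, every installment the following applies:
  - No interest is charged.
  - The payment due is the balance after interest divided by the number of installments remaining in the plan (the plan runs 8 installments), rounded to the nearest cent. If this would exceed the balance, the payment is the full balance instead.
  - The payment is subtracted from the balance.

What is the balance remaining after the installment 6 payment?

$2,056.50

Installment 1: opening $8,226.00; payment $1,028.25; balance $7,197.75
Installment 2: opening $7,197.75; payment $1,028.25; balance $6,169.50
Installment 3: opening $6,169.50; payment $1,028.25; balance $5,141.25
Installment 4: opening $5,141.25; payment $1,028.25; balance $4,113.00
Installment 5: opening $4,113.00; payment $1,028.25; balance $3,084.75
Installment 6: opening $3,084.75; payment $1,028.25; balance $2,056.50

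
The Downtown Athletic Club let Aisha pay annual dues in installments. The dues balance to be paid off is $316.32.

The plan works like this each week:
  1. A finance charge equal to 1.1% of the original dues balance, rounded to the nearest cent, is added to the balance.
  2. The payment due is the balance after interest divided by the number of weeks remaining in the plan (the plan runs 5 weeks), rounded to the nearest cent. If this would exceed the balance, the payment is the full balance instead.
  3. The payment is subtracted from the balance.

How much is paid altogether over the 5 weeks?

# | Opening | Interest | Payment | End bal
1 | $316.32 | $3.48 | $63.96 | $255.84
2 | $255.84 | $3.48 | $64.83 | $194.49
3 | $194.49 | $3.48 | $65.99 | $131.98
4 | $131.98 | $3.48 | $67.73 | $67.73
5 | $67.73 | $3.48 | $71.21 | $0.00
Total paid: $333.72

$333.72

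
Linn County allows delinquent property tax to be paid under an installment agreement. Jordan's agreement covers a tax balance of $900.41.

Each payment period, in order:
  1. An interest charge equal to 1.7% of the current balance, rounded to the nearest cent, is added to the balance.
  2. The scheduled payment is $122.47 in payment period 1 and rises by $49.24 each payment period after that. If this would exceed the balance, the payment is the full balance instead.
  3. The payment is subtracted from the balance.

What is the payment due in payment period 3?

$220.95

# | Opening | Interest | Payment | End bal
1 | $900.41 | $15.31 | $122.47 | $793.25
2 | $793.25 | $13.49 | $171.71 | $635.03
3 | $635.03 | $10.80 | $220.95 | $424.88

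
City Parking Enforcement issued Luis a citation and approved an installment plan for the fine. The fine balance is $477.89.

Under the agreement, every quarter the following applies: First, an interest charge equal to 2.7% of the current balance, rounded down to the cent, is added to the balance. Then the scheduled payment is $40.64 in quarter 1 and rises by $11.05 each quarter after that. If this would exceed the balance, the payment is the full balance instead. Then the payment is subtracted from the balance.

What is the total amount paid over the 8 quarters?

$541.66

Quarter 1: opening $477.89; interest $12.90 → $490.79; payment $40.64; balance $450.15
Quarter 2: opening $450.15; interest $12.15 → $462.30; payment $51.69; balance $410.61
Quarter 3: opening $410.61; interest $11.08 → $421.69; payment $62.74; balance $358.95
Quarter 4: opening $358.95; interest $9.69 → $368.64; payment $73.79; balance $294.85
Quarter 5: opening $294.85; interest $7.96 → $302.81; payment $84.84; balance $217.97
Quarter 6: opening $217.97; interest $5.88 → $223.85; payment $95.89; balance $127.96
Quarter 7: opening $127.96; interest $3.45 → $131.41; payment $106.94; balance $24.47
Quarter 8: opening $24.47; interest $0.66 → $25.13; payment $25.13; balance $0.00
Total paid: $541.66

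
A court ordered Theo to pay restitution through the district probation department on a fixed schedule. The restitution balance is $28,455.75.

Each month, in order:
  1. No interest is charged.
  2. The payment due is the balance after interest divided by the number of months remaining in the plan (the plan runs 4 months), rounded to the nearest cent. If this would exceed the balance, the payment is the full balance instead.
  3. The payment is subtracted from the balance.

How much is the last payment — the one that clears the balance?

$7,113.93

Month 1: opening $28,455.75; payment $7,113.94; balance $21,341.81
Month 2: opening $21,341.81; payment $7,113.94; balance $14,227.87
Month 3: opening $14,227.87; payment $7,113.94; balance $7,113.93
Month 4: opening $7,113.93; payment $7,113.93; balance $0.00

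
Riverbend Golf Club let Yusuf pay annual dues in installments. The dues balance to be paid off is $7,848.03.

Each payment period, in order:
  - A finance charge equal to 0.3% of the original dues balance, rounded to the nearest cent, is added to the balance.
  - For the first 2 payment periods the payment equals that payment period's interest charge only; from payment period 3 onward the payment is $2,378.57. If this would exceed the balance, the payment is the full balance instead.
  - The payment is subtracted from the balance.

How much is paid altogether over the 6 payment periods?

$7,989.27

Payment period 1: $7,848.03 +$23.54 interest = $7,871.57; pay $23.54 → $7,848.03
Payment period 2: $7,848.03 +$23.54 interest = $7,871.57; pay $23.54 → $7,848.03
Payment period 3: $7,848.03 +$23.54 interest = $7,871.57; pay $2,378.57 → $5,493.00
Payment period 4: $5,493.00 +$23.54 interest = $5,516.54; pay $2,378.57 → $3,137.97
Payment period 5: $3,137.97 +$23.54 interest = $3,161.51; pay $2,378.57 → $782.94
Payment period 6: $782.94 +$23.54 interest = $806.48; pay $806.48 → $0.00
Total paid: $7,989.27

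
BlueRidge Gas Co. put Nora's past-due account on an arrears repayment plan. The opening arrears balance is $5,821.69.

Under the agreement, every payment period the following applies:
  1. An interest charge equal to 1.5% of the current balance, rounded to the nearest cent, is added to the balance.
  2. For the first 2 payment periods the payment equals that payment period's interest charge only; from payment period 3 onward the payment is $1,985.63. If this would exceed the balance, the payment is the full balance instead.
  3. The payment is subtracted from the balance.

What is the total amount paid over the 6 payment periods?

Payment period 1: opening $5,821.69; interest $87.33 → $5,909.02; payment $87.33; balance $5,821.69
Payment period 2: opening $5,821.69; interest $87.33 → $5,909.02; payment $87.33; balance $5,821.69
Payment period 3: opening $5,821.69; interest $87.33 → $5,909.02; payment $1,985.63; balance $3,923.39
Payment period 4: opening $3,923.39; interest $58.85 → $3,982.24; payment $1,985.63; balance $1,996.61
Payment period 5: opening $1,996.61; interest $29.95 → $2,026.56; payment $1,985.63; balance $40.93
Payment period 6: opening $40.93; interest $0.61 → $41.54; payment $41.54; balance $0.00
Total paid: $6,173.09

$6,173.09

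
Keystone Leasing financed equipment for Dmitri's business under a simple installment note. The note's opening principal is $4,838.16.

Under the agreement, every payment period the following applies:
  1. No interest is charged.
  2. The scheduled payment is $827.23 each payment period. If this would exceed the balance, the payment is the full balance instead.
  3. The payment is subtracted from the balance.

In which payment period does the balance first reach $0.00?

# | Opening | Payment | End bal
1 | $4,838.16 | $827.23 | $4,010.93
2 | $4,010.93 | $827.23 | $3,183.70
3 | $3,183.70 | $827.23 | $2,356.47
4 | $2,356.47 | $827.23 | $1,529.24
5 | $1,529.24 | $827.23 | $702.01
6 | $702.01 | $702.01 | $0.00
Balance reaches $0.00 in payment period 6.

6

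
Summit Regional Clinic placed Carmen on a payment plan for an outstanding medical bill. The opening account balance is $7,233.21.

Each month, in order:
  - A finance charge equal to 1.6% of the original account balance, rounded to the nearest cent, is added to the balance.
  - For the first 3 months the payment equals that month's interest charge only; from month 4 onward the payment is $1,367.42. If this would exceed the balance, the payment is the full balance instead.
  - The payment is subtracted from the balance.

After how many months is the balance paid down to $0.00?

9

Month 1: $7,233.21 +$115.73 interest = $7,348.94; pay $115.73 → $7,233.21
Month 2: $7,233.21 +$115.73 interest = $7,348.94; pay $115.73 → $7,233.21
Month 3: $7,233.21 +$115.73 interest = $7,348.94; pay $115.73 → $7,233.21
Month 4: $7,233.21 +$115.73 interest = $7,348.94; pay $1,367.42 → $5,981.52
Month 5: $5,981.52 +$115.73 interest = $6,097.25; pay $1,367.42 → $4,729.83
Month 6: $4,729.83 +$115.73 interest = $4,845.56; pay $1,367.42 → $3,478.14
Month 7: $3,478.14 +$115.73 interest = $3,593.87; pay $1,367.42 → $2,226.45
Month 8: $2,226.45 +$115.73 interest = $2,342.18; pay $1,367.42 → $974.76
Month 9: $974.76 +$115.73 interest = $1,090.49; pay $1,090.49 → $0.00
Balance reaches $0.00 in month 9.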